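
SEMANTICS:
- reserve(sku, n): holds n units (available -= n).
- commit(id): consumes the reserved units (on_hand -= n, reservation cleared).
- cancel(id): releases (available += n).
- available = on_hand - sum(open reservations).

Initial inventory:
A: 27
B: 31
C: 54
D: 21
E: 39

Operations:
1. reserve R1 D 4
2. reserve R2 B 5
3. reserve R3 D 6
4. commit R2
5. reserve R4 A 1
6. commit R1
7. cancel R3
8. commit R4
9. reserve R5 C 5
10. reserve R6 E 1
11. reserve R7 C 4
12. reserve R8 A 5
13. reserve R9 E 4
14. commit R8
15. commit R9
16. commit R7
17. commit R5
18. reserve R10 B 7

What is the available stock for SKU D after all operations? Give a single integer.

Step 1: reserve R1 D 4 -> on_hand[A=27 B=31 C=54 D=21 E=39] avail[A=27 B=31 C=54 D=17 E=39] open={R1}
Step 2: reserve R2 B 5 -> on_hand[A=27 B=31 C=54 D=21 E=39] avail[A=27 B=26 C=54 D=17 E=39] open={R1,R2}
Step 3: reserve R3 D 6 -> on_hand[A=27 B=31 C=54 D=21 E=39] avail[A=27 B=26 C=54 D=11 E=39] open={R1,R2,R3}
Step 4: commit R2 -> on_hand[A=27 B=26 C=54 D=21 E=39] avail[A=27 B=26 C=54 D=11 E=39] open={R1,R3}
Step 5: reserve R4 A 1 -> on_hand[A=27 B=26 C=54 D=21 E=39] avail[A=26 B=26 C=54 D=11 E=39] open={R1,R3,R4}
Step 6: commit R1 -> on_hand[A=27 B=26 C=54 D=17 E=39] avail[A=26 B=26 C=54 D=11 E=39] open={R3,R4}
Step 7: cancel R3 -> on_hand[A=27 B=26 C=54 D=17 E=39] avail[A=26 B=26 C=54 D=17 E=39] open={R4}
Step 8: commit R4 -> on_hand[A=26 B=26 C=54 D=17 E=39] avail[A=26 B=26 C=54 D=17 E=39] open={}
Step 9: reserve R5 C 5 -> on_hand[A=26 B=26 C=54 D=17 E=39] avail[A=26 B=26 C=49 D=17 E=39] open={R5}
Step 10: reserve R6 E 1 -> on_hand[A=26 B=26 C=54 D=17 E=39] avail[A=26 B=26 C=49 D=17 E=38] open={R5,R6}
Step 11: reserve R7 C 4 -> on_hand[A=26 B=26 C=54 D=17 E=39] avail[A=26 B=26 C=45 D=17 E=38] open={R5,R6,R7}
Step 12: reserve R8 A 5 -> on_hand[A=26 B=26 C=54 D=17 E=39] avail[A=21 B=26 C=45 D=17 E=38] open={R5,R6,R7,R8}
Step 13: reserve R9 E 4 -> on_hand[A=26 B=26 C=54 D=17 E=39] avail[A=21 B=26 C=45 D=17 E=34] open={R5,R6,R7,R8,R9}
Step 14: commit R8 -> on_hand[A=21 B=26 C=54 D=17 E=39] avail[A=21 B=26 C=45 D=17 E=34] open={R5,R6,R7,R9}
Step 15: commit R9 -> on_hand[A=21 B=26 C=54 D=17 E=35] avail[A=21 B=26 C=45 D=17 E=34] open={R5,R6,R7}
Step 16: commit R7 -> on_hand[A=21 B=26 C=50 D=17 E=35] avail[A=21 B=26 C=45 D=17 E=34] open={R5,R6}
Step 17: commit R5 -> on_hand[A=21 B=26 C=45 D=17 E=35] avail[A=21 B=26 C=45 D=17 E=34] open={R6}
Step 18: reserve R10 B 7 -> on_hand[A=21 B=26 C=45 D=17 E=35] avail[A=21 B=19 C=45 D=17 E=34] open={R10,R6}
Final available[D] = 17

Answer: 17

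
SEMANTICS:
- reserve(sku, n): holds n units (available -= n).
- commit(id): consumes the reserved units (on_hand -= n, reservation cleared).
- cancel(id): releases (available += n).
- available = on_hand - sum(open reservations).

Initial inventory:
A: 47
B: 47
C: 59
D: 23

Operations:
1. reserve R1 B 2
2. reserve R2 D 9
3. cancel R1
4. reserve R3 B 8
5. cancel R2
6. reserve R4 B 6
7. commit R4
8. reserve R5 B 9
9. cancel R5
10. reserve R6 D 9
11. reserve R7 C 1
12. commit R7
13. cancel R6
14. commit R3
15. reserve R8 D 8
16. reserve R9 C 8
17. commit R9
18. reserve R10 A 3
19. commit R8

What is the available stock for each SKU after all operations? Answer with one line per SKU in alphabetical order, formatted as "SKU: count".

Answer: A: 44
B: 33
C: 50
D: 15

Derivation:
Step 1: reserve R1 B 2 -> on_hand[A=47 B=47 C=59 D=23] avail[A=47 B=45 C=59 D=23] open={R1}
Step 2: reserve R2 D 9 -> on_hand[A=47 B=47 C=59 D=23] avail[A=47 B=45 C=59 D=14] open={R1,R2}
Step 3: cancel R1 -> on_hand[A=47 B=47 C=59 D=23] avail[A=47 B=47 C=59 D=14] open={R2}
Step 4: reserve R3 B 8 -> on_hand[A=47 B=47 C=59 D=23] avail[A=47 B=39 C=59 D=14] open={R2,R3}
Step 5: cancel R2 -> on_hand[A=47 B=47 C=59 D=23] avail[A=47 B=39 C=59 D=23] open={R3}
Step 6: reserve R4 B 6 -> on_hand[A=47 B=47 C=59 D=23] avail[A=47 B=33 C=59 D=23] open={R3,R4}
Step 7: commit R4 -> on_hand[A=47 B=41 C=59 D=23] avail[A=47 B=33 C=59 D=23] open={R3}
Step 8: reserve R5 B 9 -> on_hand[A=47 B=41 C=59 D=23] avail[A=47 B=24 C=59 D=23] open={R3,R5}
Step 9: cancel R5 -> on_hand[A=47 B=41 C=59 D=23] avail[A=47 B=33 C=59 D=23] open={R3}
Step 10: reserve R6 D 9 -> on_hand[A=47 B=41 C=59 D=23] avail[A=47 B=33 C=59 D=14] open={R3,R6}
Step 11: reserve R7 C 1 -> on_hand[A=47 B=41 C=59 D=23] avail[A=47 B=33 C=58 D=14] open={R3,R6,R7}
Step 12: commit R7 -> on_hand[A=47 B=41 C=58 D=23] avail[A=47 B=33 C=58 D=14] open={R3,R6}
Step 13: cancel R6 -> on_hand[A=47 B=41 C=58 D=23] avail[A=47 B=33 C=58 D=23] open={R3}
Step 14: commit R3 -> on_hand[A=47 B=33 C=58 D=23] avail[A=47 B=33 C=58 D=23] open={}
Step 15: reserve R8 D 8 -> on_hand[A=47 B=33 C=58 D=23] avail[A=47 B=33 C=58 D=15] open={R8}
Step 16: reserve R9 C 8 -> on_hand[A=47 B=33 C=58 D=23] avail[A=47 B=33 C=50 D=15] open={R8,R9}
Step 17: commit R9 -> on_hand[A=47 B=33 C=50 D=23] avail[A=47 B=33 C=50 D=15] open={R8}
Step 18: reserve R10 A 3 -> on_hand[A=47 B=33 C=50 D=23] avail[A=44 B=33 C=50 D=15] open={R10,R8}
Step 19: commit R8 -> on_hand[A=47 B=33 C=50 D=15] avail[A=44 B=33 C=50 D=15] open={R10}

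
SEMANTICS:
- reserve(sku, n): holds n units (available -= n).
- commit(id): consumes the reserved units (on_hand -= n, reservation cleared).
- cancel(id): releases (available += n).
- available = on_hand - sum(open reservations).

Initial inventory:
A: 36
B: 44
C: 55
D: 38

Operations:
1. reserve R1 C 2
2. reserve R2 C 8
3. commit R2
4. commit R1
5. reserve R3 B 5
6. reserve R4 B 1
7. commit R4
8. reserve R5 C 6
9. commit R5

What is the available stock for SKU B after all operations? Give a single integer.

Step 1: reserve R1 C 2 -> on_hand[A=36 B=44 C=55 D=38] avail[A=36 B=44 C=53 D=38] open={R1}
Step 2: reserve R2 C 8 -> on_hand[A=36 B=44 C=55 D=38] avail[A=36 B=44 C=45 D=38] open={R1,R2}
Step 3: commit R2 -> on_hand[A=36 B=44 C=47 D=38] avail[A=36 B=44 C=45 D=38] open={R1}
Step 4: commit R1 -> on_hand[A=36 B=44 C=45 D=38] avail[A=36 B=44 C=45 D=38] open={}
Step 5: reserve R3 B 5 -> on_hand[A=36 B=44 C=45 D=38] avail[A=36 B=39 C=45 D=38] open={R3}
Step 6: reserve R4 B 1 -> on_hand[A=36 B=44 C=45 D=38] avail[A=36 B=38 C=45 D=38] open={R3,R4}
Step 7: commit R4 -> on_hand[A=36 B=43 C=45 D=38] avail[A=36 B=38 C=45 D=38] open={R3}
Step 8: reserve R5 C 6 -> on_hand[A=36 B=43 C=45 D=38] avail[A=36 B=38 C=39 D=38] open={R3,R5}
Step 9: commit R5 -> on_hand[A=36 B=43 C=39 D=38] avail[A=36 B=38 C=39 D=38] open={R3}
Final available[B] = 38

Answer: 38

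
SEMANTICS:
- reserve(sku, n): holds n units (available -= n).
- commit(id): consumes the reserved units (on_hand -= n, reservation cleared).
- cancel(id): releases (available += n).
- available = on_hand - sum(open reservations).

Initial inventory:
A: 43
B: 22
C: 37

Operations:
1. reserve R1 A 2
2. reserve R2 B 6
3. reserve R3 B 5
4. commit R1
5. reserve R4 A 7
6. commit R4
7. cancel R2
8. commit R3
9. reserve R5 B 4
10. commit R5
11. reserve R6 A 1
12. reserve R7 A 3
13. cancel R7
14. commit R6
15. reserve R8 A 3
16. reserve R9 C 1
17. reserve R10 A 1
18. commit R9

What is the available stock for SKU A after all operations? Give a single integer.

Step 1: reserve R1 A 2 -> on_hand[A=43 B=22 C=37] avail[A=41 B=22 C=37] open={R1}
Step 2: reserve R2 B 6 -> on_hand[A=43 B=22 C=37] avail[A=41 B=16 C=37] open={R1,R2}
Step 3: reserve R3 B 5 -> on_hand[A=43 B=22 C=37] avail[A=41 B=11 C=37] open={R1,R2,R3}
Step 4: commit R1 -> on_hand[A=41 B=22 C=37] avail[A=41 B=11 C=37] open={R2,R3}
Step 5: reserve R4 A 7 -> on_hand[A=41 B=22 C=37] avail[A=34 B=11 C=37] open={R2,R3,R4}
Step 6: commit R4 -> on_hand[A=34 B=22 C=37] avail[A=34 B=11 C=37] open={R2,R3}
Step 7: cancel R2 -> on_hand[A=34 B=22 C=37] avail[A=34 B=17 C=37] open={R3}
Step 8: commit R3 -> on_hand[A=34 B=17 C=37] avail[A=34 B=17 C=37] open={}
Step 9: reserve R5 B 4 -> on_hand[A=34 B=17 C=37] avail[A=34 B=13 C=37] open={R5}
Step 10: commit R5 -> on_hand[A=34 B=13 C=37] avail[A=34 B=13 C=37] open={}
Step 11: reserve R6 A 1 -> on_hand[A=34 B=13 C=37] avail[A=33 B=13 C=37] open={R6}
Step 12: reserve R7 A 3 -> on_hand[A=34 B=13 C=37] avail[A=30 B=13 C=37] open={R6,R7}
Step 13: cancel R7 -> on_hand[A=34 B=13 C=37] avail[A=33 B=13 C=37] open={R6}
Step 14: commit R6 -> on_hand[A=33 B=13 C=37] avail[A=33 B=13 C=37] open={}
Step 15: reserve R8 A 3 -> on_hand[A=33 B=13 C=37] avail[A=30 B=13 C=37] open={R8}
Step 16: reserve R9 C 1 -> on_hand[A=33 B=13 C=37] avail[A=30 B=13 C=36] open={R8,R9}
Step 17: reserve R10 A 1 -> on_hand[A=33 B=13 C=37] avail[A=29 B=13 C=36] open={R10,R8,R9}
Step 18: commit R9 -> on_hand[A=33 B=13 C=36] avail[A=29 B=13 C=36] open={R10,R8}
Final available[A] = 29

Answer: 29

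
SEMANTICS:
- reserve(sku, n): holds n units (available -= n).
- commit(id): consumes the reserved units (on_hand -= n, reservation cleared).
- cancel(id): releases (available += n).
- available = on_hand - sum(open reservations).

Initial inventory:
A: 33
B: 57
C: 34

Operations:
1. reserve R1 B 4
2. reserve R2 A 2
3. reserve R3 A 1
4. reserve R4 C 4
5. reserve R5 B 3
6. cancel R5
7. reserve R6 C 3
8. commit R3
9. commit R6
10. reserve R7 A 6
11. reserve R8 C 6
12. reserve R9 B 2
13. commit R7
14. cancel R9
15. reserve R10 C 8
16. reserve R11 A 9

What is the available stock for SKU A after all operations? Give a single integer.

Step 1: reserve R1 B 4 -> on_hand[A=33 B=57 C=34] avail[A=33 B=53 C=34] open={R1}
Step 2: reserve R2 A 2 -> on_hand[A=33 B=57 C=34] avail[A=31 B=53 C=34] open={R1,R2}
Step 3: reserve R3 A 1 -> on_hand[A=33 B=57 C=34] avail[A=30 B=53 C=34] open={R1,R2,R3}
Step 4: reserve R4 C 4 -> on_hand[A=33 B=57 C=34] avail[A=30 B=53 C=30] open={R1,R2,R3,R4}
Step 5: reserve R5 B 3 -> on_hand[A=33 B=57 C=34] avail[A=30 B=50 C=30] open={R1,R2,R3,R4,R5}
Step 6: cancel R5 -> on_hand[A=33 B=57 C=34] avail[A=30 B=53 C=30] open={R1,R2,R3,R4}
Step 7: reserve R6 C 3 -> on_hand[A=33 B=57 C=34] avail[A=30 B=53 C=27] open={R1,R2,R3,R4,R6}
Step 8: commit R3 -> on_hand[A=32 B=57 C=34] avail[A=30 B=53 C=27] open={R1,R2,R4,R6}
Step 9: commit R6 -> on_hand[A=32 B=57 C=31] avail[A=30 B=53 C=27] open={R1,R2,R4}
Step 10: reserve R7 A 6 -> on_hand[A=32 B=57 C=31] avail[A=24 B=53 C=27] open={R1,R2,R4,R7}
Step 11: reserve R8 C 6 -> on_hand[A=32 B=57 C=31] avail[A=24 B=53 C=21] open={R1,R2,R4,R7,R8}
Step 12: reserve R9 B 2 -> on_hand[A=32 B=57 C=31] avail[A=24 B=51 C=21] open={R1,R2,R4,R7,R8,R9}
Step 13: commit R7 -> on_hand[A=26 B=57 C=31] avail[A=24 B=51 C=21] open={R1,R2,R4,R8,R9}
Step 14: cancel R9 -> on_hand[A=26 B=57 C=31] avail[A=24 B=53 C=21] open={R1,R2,R4,R8}
Step 15: reserve R10 C 8 -> on_hand[A=26 B=57 C=31] avail[A=24 B=53 C=13] open={R1,R10,R2,R4,R8}
Step 16: reserve R11 A 9 -> on_hand[A=26 B=57 C=31] avail[A=15 B=53 C=13] open={R1,R10,R11,R2,R4,R8}
Final available[A] = 15

Answer: 15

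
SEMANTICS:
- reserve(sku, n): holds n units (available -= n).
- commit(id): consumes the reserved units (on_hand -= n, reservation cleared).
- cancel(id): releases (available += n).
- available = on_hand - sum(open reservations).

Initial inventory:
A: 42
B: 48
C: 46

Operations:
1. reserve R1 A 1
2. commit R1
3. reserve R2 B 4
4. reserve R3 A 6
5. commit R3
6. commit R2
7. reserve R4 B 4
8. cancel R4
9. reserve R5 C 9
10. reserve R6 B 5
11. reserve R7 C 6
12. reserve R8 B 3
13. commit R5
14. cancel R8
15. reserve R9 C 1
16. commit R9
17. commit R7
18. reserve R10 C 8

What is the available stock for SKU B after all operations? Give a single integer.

Step 1: reserve R1 A 1 -> on_hand[A=42 B=48 C=46] avail[A=41 B=48 C=46] open={R1}
Step 2: commit R1 -> on_hand[A=41 B=48 C=46] avail[A=41 B=48 C=46] open={}
Step 3: reserve R2 B 4 -> on_hand[A=41 B=48 C=46] avail[A=41 B=44 C=46] open={R2}
Step 4: reserve R3 A 6 -> on_hand[A=41 B=48 C=46] avail[A=35 B=44 C=46] open={R2,R3}
Step 5: commit R3 -> on_hand[A=35 B=48 C=46] avail[A=35 B=44 C=46] open={R2}
Step 6: commit R2 -> on_hand[A=35 B=44 C=46] avail[A=35 B=44 C=46] open={}
Step 7: reserve R4 B 4 -> on_hand[A=35 B=44 C=46] avail[A=35 B=40 C=46] open={R4}
Step 8: cancel R4 -> on_hand[A=35 B=44 C=46] avail[A=35 B=44 C=46] open={}
Step 9: reserve R5 C 9 -> on_hand[A=35 B=44 C=46] avail[A=35 B=44 C=37] open={R5}
Step 10: reserve R6 B 5 -> on_hand[A=35 B=44 C=46] avail[A=35 B=39 C=37] open={R5,R6}
Step 11: reserve R7 C 6 -> on_hand[A=35 B=44 C=46] avail[A=35 B=39 C=31] open={R5,R6,R7}
Step 12: reserve R8 B 3 -> on_hand[A=35 B=44 C=46] avail[A=35 B=36 C=31] open={R5,R6,R7,R8}
Step 13: commit R5 -> on_hand[A=35 B=44 C=37] avail[A=35 B=36 C=31] open={R6,R7,R8}
Step 14: cancel R8 -> on_hand[A=35 B=44 C=37] avail[A=35 B=39 C=31] open={R6,R7}
Step 15: reserve R9 C 1 -> on_hand[A=35 B=44 C=37] avail[A=35 B=39 C=30] open={R6,R7,R9}
Step 16: commit R9 -> on_hand[A=35 B=44 C=36] avail[A=35 B=39 C=30] open={R6,R7}
Step 17: commit R7 -> on_hand[A=35 B=44 C=30] avail[A=35 B=39 C=30] open={R6}
Step 18: reserve R10 C 8 -> on_hand[A=35 B=44 C=30] avail[A=35 B=39 C=22] open={R10,R6}
Final available[B] = 39

Answer: 39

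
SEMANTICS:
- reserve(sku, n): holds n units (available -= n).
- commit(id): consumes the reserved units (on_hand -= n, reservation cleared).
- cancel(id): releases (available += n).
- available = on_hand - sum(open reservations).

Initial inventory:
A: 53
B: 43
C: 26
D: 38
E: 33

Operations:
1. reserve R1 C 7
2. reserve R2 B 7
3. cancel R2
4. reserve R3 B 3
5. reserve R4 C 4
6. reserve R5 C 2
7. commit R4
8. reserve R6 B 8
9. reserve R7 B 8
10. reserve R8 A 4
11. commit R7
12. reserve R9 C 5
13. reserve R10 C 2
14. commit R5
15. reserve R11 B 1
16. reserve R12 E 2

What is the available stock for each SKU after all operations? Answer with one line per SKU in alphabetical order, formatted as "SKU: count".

Answer: A: 49
B: 23
C: 6
D: 38
E: 31

Derivation:
Step 1: reserve R1 C 7 -> on_hand[A=53 B=43 C=26 D=38 E=33] avail[A=53 B=43 C=19 D=38 E=33] open={R1}
Step 2: reserve R2 B 7 -> on_hand[A=53 B=43 C=26 D=38 E=33] avail[A=53 B=36 C=19 D=38 E=33] open={R1,R2}
Step 3: cancel R2 -> on_hand[A=53 B=43 C=26 D=38 E=33] avail[A=53 B=43 C=19 D=38 E=33] open={R1}
Step 4: reserve R3 B 3 -> on_hand[A=53 B=43 C=26 D=38 E=33] avail[A=53 B=40 C=19 D=38 E=33] open={R1,R3}
Step 5: reserve R4 C 4 -> on_hand[A=53 B=43 C=26 D=38 E=33] avail[A=53 B=40 C=15 D=38 E=33] open={R1,R3,R4}
Step 6: reserve R5 C 2 -> on_hand[A=53 B=43 C=26 D=38 E=33] avail[A=53 B=40 C=13 D=38 E=33] open={R1,R3,R4,R5}
Step 7: commit R4 -> on_hand[A=53 B=43 C=22 D=38 E=33] avail[A=53 B=40 C=13 D=38 E=33] open={R1,R3,R5}
Step 8: reserve R6 B 8 -> on_hand[A=53 B=43 C=22 D=38 E=33] avail[A=53 B=32 C=13 D=38 E=33] open={R1,R3,R5,R6}
Step 9: reserve R7 B 8 -> on_hand[A=53 B=43 C=22 D=38 E=33] avail[A=53 B=24 C=13 D=38 E=33] open={R1,R3,R5,R6,R7}
Step 10: reserve R8 A 4 -> on_hand[A=53 B=43 C=22 D=38 E=33] avail[A=49 B=24 C=13 D=38 E=33] open={R1,R3,R5,R6,R7,R8}
Step 11: commit R7 -> on_hand[A=53 B=35 C=22 D=38 E=33] avail[A=49 B=24 C=13 D=38 E=33] open={R1,R3,R5,R6,R8}
Step 12: reserve R9 C 5 -> on_hand[A=53 B=35 C=22 D=38 E=33] avail[A=49 B=24 C=8 D=38 E=33] open={R1,R3,R5,R6,R8,R9}
Step 13: reserve R10 C 2 -> on_hand[A=53 B=35 C=22 D=38 E=33] avail[A=49 B=24 C=6 D=38 E=33] open={R1,R10,R3,R5,R6,R8,R9}
Step 14: commit R5 -> on_hand[A=53 B=35 C=20 D=38 E=33] avail[A=49 B=24 C=6 D=38 E=33] open={R1,R10,R3,R6,R8,R9}
Step 15: reserve R11 B 1 -> on_hand[A=53 B=35 C=20 D=38 E=33] avail[A=49 B=23 C=6 D=38 E=33] open={R1,R10,R11,R3,R6,R8,R9}
Step 16: reserve R12 E 2 -> on_hand[A=53 B=35 C=20 D=38 E=33] avail[A=49 B=23 C=6 D=38 E=31] open={R1,R10,R11,R12,R3,R6,R8,R9}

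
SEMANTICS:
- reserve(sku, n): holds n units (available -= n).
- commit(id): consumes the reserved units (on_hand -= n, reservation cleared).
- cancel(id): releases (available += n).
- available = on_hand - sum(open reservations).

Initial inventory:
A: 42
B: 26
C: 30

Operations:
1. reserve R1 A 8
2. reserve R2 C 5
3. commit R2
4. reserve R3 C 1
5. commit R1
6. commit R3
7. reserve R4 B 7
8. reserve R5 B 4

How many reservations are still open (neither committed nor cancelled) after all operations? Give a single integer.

Answer: 2

Derivation:
Step 1: reserve R1 A 8 -> on_hand[A=42 B=26 C=30] avail[A=34 B=26 C=30] open={R1}
Step 2: reserve R2 C 5 -> on_hand[A=42 B=26 C=30] avail[A=34 B=26 C=25] open={R1,R2}
Step 3: commit R2 -> on_hand[A=42 B=26 C=25] avail[A=34 B=26 C=25] open={R1}
Step 4: reserve R3 C 1 -> on_hand[A=42 B=26 C=25] avail[A=34 B=26 C=24] open={R1,R3}
Step 5: commit R1 -> on_hand[A=34 B=26 C=25] avail[A=34 B=26 C=24] open={R3}
Step 6: commit R3 -> on_hand[A=34 B=26 C=24] avail[A=34 B=26 C=24] open={}
Step 7: reserve R4 B 7 -> on_hand[A=34 B=26 C=24] avail[A=34 B=19 C=24] open={R4}
Step 8: reserve R5 B 4 -> on_hand[A=34 B=26 C=24] avail[A=34 B=15 C=24] open={R4,R5}
Open reservations: ['R4', 'R5'] -> 2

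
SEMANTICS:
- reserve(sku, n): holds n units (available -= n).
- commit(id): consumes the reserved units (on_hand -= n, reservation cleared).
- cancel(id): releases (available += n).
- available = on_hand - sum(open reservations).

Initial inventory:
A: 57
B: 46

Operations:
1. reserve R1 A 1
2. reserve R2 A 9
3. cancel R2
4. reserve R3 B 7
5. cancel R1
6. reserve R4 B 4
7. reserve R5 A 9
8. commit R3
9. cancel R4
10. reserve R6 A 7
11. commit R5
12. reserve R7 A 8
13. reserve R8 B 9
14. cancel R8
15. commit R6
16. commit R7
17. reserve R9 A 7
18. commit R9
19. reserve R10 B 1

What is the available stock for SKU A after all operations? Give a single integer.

Step 1: reserve R1 A 1 -> on_hand[A=57 B=46] avail[A=56 B=46] open={R1}
Step 2: reserve R2 A 9 -> on_hand[A=57 B=46] avail[A=47 B=46] open={R1,R2}
Step 3: cancel R2 -> on_hand[A=57 B=46] avail[A=56 B=46] open={R1}
Step 4: reserve R3 B 7 -> on_hand[A=57 B=46] avail[A=56 B=39] open={R1,R3}
Step 5: cancel R1 -> on_hand[A=57 B=46] avail[A=57 B=39] open={R3}
Step 6: reserve R4 B 4 -> on_hand[A=57 B=46] avail[A=57 B=35] open={R3,R4}
Step 7: reserve R5 A 9 -> on_hand[A=57 B=46] avail[A=48 B=35] open={R3,R4,R5}
Step 8: commit R3 -> on_hand[A=57 B=39] avail[A=48 B=35] open={R4,R5}
Step 9: cancel R4 -> on_hand[A=57 B=39] avail[A=48 B=39] open={R5}
Step 10: reserve R6 A 7 -> on_hand[A=57 B=39] avail[A=41 B=39] open={R5,R6}
Step 11: commit R5 -> on_hand[A=48 B=39] avail[A=41 B=39] open={R6}
Step 12: reserve R7 A 8 -> on_hand[A=48 B=39] avail[A=33 B=39] open={R6,R7}
Step 13: reserve R8 B 9 -> on_hand[A=48 B=39] avail[A=33 B=30] open={R6,R7,R8}
Step 14: cancel R8 -> on_hand[A=48 B=39] avail[A=33 B=39] open={R6,R7}
Step 15: commit R6 -> on_hand[A=41 B=39] avail[A=33 B=39] open={R7}
Step 16: commit R7 -> on_hand[A=33 B=39] avail[A=33 B=39] open={}
Step 17: reserve R9 A 7 -> on_hand[A=33 B=39] avail[A=26 B=39] open={R9}
Step 18: commit R9 -> on_hand[A=26 B=39] avail[A=26 B=39] open={}
Step 19: reserve R10 B 1 -> on_hand[A=26 B=39] avail[A=26 B=38] open={R10}
Final available[A] = 26

Answer: 26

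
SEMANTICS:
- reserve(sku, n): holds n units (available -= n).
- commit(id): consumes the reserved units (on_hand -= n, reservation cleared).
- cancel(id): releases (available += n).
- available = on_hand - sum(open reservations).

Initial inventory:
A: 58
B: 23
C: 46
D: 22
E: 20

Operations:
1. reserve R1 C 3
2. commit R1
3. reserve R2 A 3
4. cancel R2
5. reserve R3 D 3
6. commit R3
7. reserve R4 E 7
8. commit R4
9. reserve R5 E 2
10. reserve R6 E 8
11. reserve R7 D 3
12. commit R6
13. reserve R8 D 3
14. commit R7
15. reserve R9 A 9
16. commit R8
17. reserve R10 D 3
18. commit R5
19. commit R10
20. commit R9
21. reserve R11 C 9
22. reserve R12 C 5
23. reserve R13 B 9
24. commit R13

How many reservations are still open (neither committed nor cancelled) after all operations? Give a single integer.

Step 1: reserve R1 C 3 -> on_hand[A=58 B=23 C=46 D=22 E=20] avail[A=58 B=23 C=43 D=22 E=20] open={R1}
Step 2: commit R1 -> on_hand[A=58 B=23 C=43 D=22 E=20] avail[A=58 B=23 C=43 D=22 E=20] open={}
Step 3: reserve R2 A 3 -> on_hand[A=58 B=23 C=43 D=22 E=20] avail[A=55 B=23 C=43 D=22 E=20] open={R2}
Step 4: cancel R2 -> on_hand[A=58 B=23 C=43 D=22 E=20] avail[A=58 B=23 C=43 D=22 E=20] open={}
Step 5: reserve R3 D 3 -> on_hand[A=58 B=23 C=43 D=22 E=20] avail[A=58 B=23 C=43 D=19 E=20] open={R3}
Step 6: commit R3 -> on_hand[A=58 B=23 C=43 D=19 E=20] avail[A=58 B=23 C=43 D=19 E=20] open={}
Step 7: reserve R4 E 7 -> on_hand[A=58 B=23 C=43 D=19 E=20] avail[A=58 B=23 C=43 D=19 E=13] open={R4}
Step 8: commit R4 -> on_hand[A=58 B=23 C=43 D=19 E=13] avail[A=58 B=23 C=43 D=19 E=13] open={}
Step 9: reserve R5 E 2 -> on_hand[A=58 B=23 C=43 D=19 E=13] avail[A=58 B=23 C=43 D=19 E=11] open={R5}
Step 10: reserve R6 E 8 -> on_hand[A=58 B=23 C=43 D=19 E=13] avail[A=58 B=23 C=43 D=19 E=3] open={R5,R6}
Step 11: reserve R7 D 3 -> on_hand[A=58 B=23 C=43 D=19 E=13] avail[A=58 B=23 C=43 D=16 E=3] open={R5,R6,R7}
Step 12: commit R6 -> on_hand[A=58 B=23 C=43 D=19 E=5] avail[A=58 B=23 C=43 D=16 E=3] open={R5,R7}
Step 13: reserve R8 D 3 -> on_hand[A=58 B=23 C=43 D=19 E=5] avail[A=58 B=23 C=43 D=13 E=3] open={R5,R7,R8}
Step 14: commit R7 -> on_hand[A=58 B=23 C=43 D=16 E=5] avail[A=58 B=23 C=43 D=13 E=3] open={R5,R8}
Step 15: reserve R9 A 9 -> on_hand[A=58 B=23 C=43 D=16 E=5] avail[A=49 B=23 C=43 D=13 E=3] open={R5,R8,R9}
Step 16: commit R8 -> on_hand[A=58 B=23 C=43 D=13 E=5] avail[A=49 B=23 C=43 D=13 E=3] open={R5,R9}
Step 17: reserve R10 D 3 -> on_hand[A=58 B=23 C=43 D=13 E=5] avail[A=49 B=23 C=43 D=10 E=3] open={R10,R5,R9}
Step 18: commit R5 -> on_hand[A=58 B=23 C=43 D=13 E=3] avail[A=49 B=23 C=43 D=10 E=3] open={R10,R9}
Step 19: commit R10 -> on_hand[A=58 B=23 C=43 D=10 E=3] avail[A=49 B=23 C=43 D=10 E=3] open={R9}
Step 20: commit R9 -> on_hand[A=49 B=23 C=43 D=10 E=3] avail[A=49 B=23 C=43 D=10 E=3] open={}
Step 21: reserve R11 C 9 -> on_hand[A=49 B=23 C=43 D=10 E=3] avail[A=49 B=23 C=34 D=10 E=3] open={R11}
Step 22: reserve R12 C 5 -> on_hand[A=49 B=23 C=43 D=10 E=3] avail[A=49 B=23 C=29 D=10 E=3] open={R11,R12}
Step 23: reserve R13 B 9 -> on_hand[A=49 B=23 C=43 D=10 E=3] avail[A=49 B=14 C=29 D=10 E=3] open={R11,R12,R13}
Step 24: commit R13 -> on_hand[A=49 B=14 C=43 D=10 E=3] avail[A=49 B=14 C=29 D=10 E=3] open={R11,R12}
Open reservations: ['R11', 'R12'] -> 2

Answer: 2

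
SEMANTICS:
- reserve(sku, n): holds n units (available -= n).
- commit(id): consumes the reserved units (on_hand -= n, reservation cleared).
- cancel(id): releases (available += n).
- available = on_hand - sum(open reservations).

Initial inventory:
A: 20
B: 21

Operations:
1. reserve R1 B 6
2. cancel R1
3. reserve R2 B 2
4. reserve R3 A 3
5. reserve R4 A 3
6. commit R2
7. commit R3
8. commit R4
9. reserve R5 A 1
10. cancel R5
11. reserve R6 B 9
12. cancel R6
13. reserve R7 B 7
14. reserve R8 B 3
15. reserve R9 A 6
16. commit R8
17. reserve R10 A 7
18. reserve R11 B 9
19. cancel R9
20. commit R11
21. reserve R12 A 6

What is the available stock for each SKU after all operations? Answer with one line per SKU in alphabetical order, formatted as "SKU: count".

Step 1: reserve R1 B 6 -> on_hand[A=20 B=21] avail[A=20 B=15] open={R1}
Step 2: cancel R1 -> on_hand[A=20 B=21] avail[A=20 B=21] open={}
Step 3: reserve R2 B 2 -> on_hand[A=20 B=21] avail[A=20 B=19] open={R2}
Step 4: reserve R3 A 3 -> on_hand[A=20 B=21] avail[A=17 B=19] open={R2,R3}
Step 5: reserve R4 A 3 -> on_hand[A=20 B=21] avail[A=14 B=19] open={R2,R3,R4}
Step 6: commit R2 -> on_hand[A=20 B=19] avail[A=14 B=19] open={R3,R4}
Step 7: commit R3 -> on_hand[A=17 B=19] avail[A=14 B=19] open={R4}
Step 8: commit R4 -> on_hand[A=14 B=19] avail[A=14 B=19] open={}
Step 9: reserve R5 A 1 -> on_hand[A=14 B=19] avail[A=13 B=19] open={R5}
Step 10: cancel R5 -> on_hand[A=14 B=19] avail[A=14 B=19] open={}
Step 11: reserve R6 B 9 -> on_hand[A=14 B=19] avail[A=14 B=10] open={R6}
Step 12: cancel R6 -> on_hand[A=14 B=19] avail[A=14 B=19] open={}
Step 13: reserve R7 B 7 -> on_hand[A=14 B=19] avail[A=14 B=12] open={R7}
Step 14: reserve R8 B 3 -> on_hand[A=14 B=19] avail[A=14 B=9] open={R7,R8}
Step 15: reserve R9 A 6 -> on_hand[A=14 B=19] avail[A=8 B=9] open={R7,R8,R9}
Step 16: commit R8 -> on_hand[A=14 B=16] avail[A=8 B=9] open={R7,R9}
Step 17: reserve R10 A 7 -> on_hand[A=14 B=16] avail[A=1 B=9] open={R10,R7,R9}
Step 18: reserve R11 B 9 -> on_hand[A=14 B=16] avail[A=1 B=0] open={R10,R11,R7,R9}
Step 19: cancel R9 -> on_hand[A=14 B=16] avail[A=7 B=0] open={R10,R11,R7}
Step 20: commit R11 -> on_hand[A=14 B=7] avail[A=7 B=0] open={R10,R7}
Step 21: reserve R12 A 6 -> on_hand[A=14 B=7] avail[A=1 B=0] open={R10,R12,R7}

Answer: A: 1
B: 0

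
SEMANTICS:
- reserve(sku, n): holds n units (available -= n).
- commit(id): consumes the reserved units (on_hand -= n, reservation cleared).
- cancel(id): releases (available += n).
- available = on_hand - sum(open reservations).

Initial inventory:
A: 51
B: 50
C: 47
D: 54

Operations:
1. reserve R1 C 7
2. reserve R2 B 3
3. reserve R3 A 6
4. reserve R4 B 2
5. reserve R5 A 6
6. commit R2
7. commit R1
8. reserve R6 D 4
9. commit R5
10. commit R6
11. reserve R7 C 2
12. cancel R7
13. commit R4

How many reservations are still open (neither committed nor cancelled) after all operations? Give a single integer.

Answer: 1

Derivation:
Step 1: reserve R1 C 7 -> on_hand[A=51 B=50 C=47 D=54] avail[A=51 B=50 C=40 D=54] open={R1}
Step 2: reserve R2 B 3 -> on_hand[A=51 B=50 C=47 D=54] avail[A=51 B=47 C=40 D=54] open={R1,R2}
Step 3: reserve R3 A 6 -> on_hand[A=51 B=50 C=47 D=54] avail[A=45 B=47 C=40 D=54] open={R1,R2,R3}
Step 4: reserve R4 B 2 -> on_hand[A=51 B=50 C=47 D=54] avail[A=45 B=45 C=40 D=54] open={R1,R2,R3,R4}
Step 5: reserve R5 A 6 -> on_hand[A=51 B=50 C=47 D=54] avail[A=39 B=45 C=40 D=54] open={R1,R2,R3,R4,R5}
Step 6: commit R2 -> on_hand[A=51 B=47 C=47 D=54] avail[A=39 B=45 C=40 D=54] open={R1,R3,R4,R5}
Step 7: commit R1 -> on_hand[A=51 B=47 C=40 D=54] avail[A=39 B=45 C=40 D=54] open={R3,R4,R5}
Step 8: reserve R6 D 4 -> on_hand[A=51 B=47 C=40 D=54] avail[A=39 B=45 C=40 D=50] open={R3,R4,R5,R6}
Step 9: commit R5 -> on_hand[A=45 B=47 C=40 D=54] avail[A=39 B=45 C=40 D=50] open={R3,R4,R6}
Step 10: commit R6 -> on_hand[A=45 B=47 C=40 D=50] avail[A=39 B=45 C=40 D=50] open={R3,R4}
Step 11: reserve R7 C 2 -> on_hand[A=45 B=47 C=40 D=50] avail[A=39 B=45 C=38 D=50] open={R3,R4,R7}
Step 12: cancel R7 -> on_hand[A=45 B=47 C=40 D=50] avail[A=39 B=45 C=40 D=50] open={R3,R4}
Step 13: commit R4 -> on_hand[A=45 B=45 C=40 D=50] avail[A=39 B=45 C=40 D=50] open={R3}
Open reservations: ['R3'] -> 1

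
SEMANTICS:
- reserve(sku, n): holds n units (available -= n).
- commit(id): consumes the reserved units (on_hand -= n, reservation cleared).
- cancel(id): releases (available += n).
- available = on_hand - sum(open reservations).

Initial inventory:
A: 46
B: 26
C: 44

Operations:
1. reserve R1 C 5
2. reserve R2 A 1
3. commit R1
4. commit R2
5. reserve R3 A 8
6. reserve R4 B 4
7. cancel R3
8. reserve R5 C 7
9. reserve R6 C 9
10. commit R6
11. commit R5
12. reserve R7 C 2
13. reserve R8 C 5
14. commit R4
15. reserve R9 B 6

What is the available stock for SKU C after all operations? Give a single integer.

Answer: 16

Derivation:
Step 1: reserve R1 C 5 -> on_hand[A=46 B=26 C=44] avail[A=46 B=26 C=39] open={R1}
Step 2: reserve R2 A 1 -> on_hand[A=46 B=26 C=44] avail[A=45 B=26 C=39] open={R1,R2}
Step 3: commit R1 -> on_hand[A=46 B=26 C=39] avail[A=45 B=26 C=39] open={R2}
Step 4: commit R2 -> on_hand[A=45 B=26 C=39] avail[A=45 B=26 C=39] open={}
Step 5: reserve R3 A 8 -> on_hand[A=45 B=26 C=39] avail[A=37 B=26 C=39] open={R3}
Step 6: reserve R4 B 4 -> on_hand[A=45 B=26 C=39] avail[A=37 B=22 C=39] open={R3,R4}
Step 7: cancel R3 -> on_hand[A=45 B=26 C=39] avail[A=45 B=22 C=39] open={R4}
Step 8: reserve R5 C 7 -> on_hand[A=45 B=26 C=39] avail[A=45 B=22 C=32] open={R4,R5}
Step 9: reserve R6 C 9 -> on_hand[A=45 B=26 C=39] avail[A=45 B=22 C=23] open={R4,R5,R6}
Step 10: commit R6 -> on_hand[A=45 B=26 C=30] avail[A=45 B=22 C=23] open={R4,R5}
Step 11: commit R5 -> on_hand[A=45 B=26 C=23] avail[A=45 B=22 C=23] open={R4}
Step 12: reserve R7 C 2 -> on_hand[A=45 B=26 C=23] avail[A=45 B=22 C=21] open={R4,R7}
Step 13: reserve R8 C 5 -> on_hand[A=45 B=26 C=23] avail[A=45 B=22 C=16] open={R4,R7,R8}
Step 14: commit R4 -> on_hand[A=45 B=22 C=23] avail[A=45 B=22 C=16] open={R7,R8}
Step 15: reserve R9 B 6 -> on_hand[A=45 B=22 C=23] avail[A=45 B=16 C=16] open={R7,R8,R9}
Final available[C] = 16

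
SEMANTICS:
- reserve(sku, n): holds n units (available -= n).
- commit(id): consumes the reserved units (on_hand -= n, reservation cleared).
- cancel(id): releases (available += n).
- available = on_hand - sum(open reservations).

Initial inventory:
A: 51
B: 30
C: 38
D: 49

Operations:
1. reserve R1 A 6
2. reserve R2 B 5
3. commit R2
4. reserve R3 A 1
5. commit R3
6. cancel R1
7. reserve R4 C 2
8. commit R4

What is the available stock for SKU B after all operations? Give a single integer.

Answer: 25

Derivation:
Step 1: reserve R1 A 6 -> on_hand[A=51 B=30 C=38 D=49] avail[A=45 B=30 C=38 D=49] open={R1}
Step 2: reserve R2 B 5 -> on_hand[A=51 B=30 C=38 D=49] avail[A=45 B=25 C=38 D=49] open={R1,R2}
Step 3: commit R2 -> on_hand[A=51 B=25 C=38 D=49] avail[A=45 B=25 C=38 D=49] open={R1}
Step 4: reserve R3 A 1 -> on_hand[A=51 B=25 C=38 D=49] avail[A=44 B=25 C=38 D=49] open={R1,R3}
Step 5: commit R3 -> on_hand[A=50 B=25 C=38 D=49] avail[A=44 B=25 C=38 D=49] open={R1}
Step 6: cancel R1 -> on_hand[A=50 B=25 C=38 D=49] avail[A=50 B=25 C=38 D=49] open={}
Step 7: reserve R4 C 2 -> on_hand[A=50 B=25 C=38 D=49] avail[A=50 B=25 C=36 D=49] open={R4}
Step 8: commit R4 -> on_hand[A=50 B=25 C=36 D=49] avail[A=50 B=25 C=36 D=49] open={}
Final available[B] = 25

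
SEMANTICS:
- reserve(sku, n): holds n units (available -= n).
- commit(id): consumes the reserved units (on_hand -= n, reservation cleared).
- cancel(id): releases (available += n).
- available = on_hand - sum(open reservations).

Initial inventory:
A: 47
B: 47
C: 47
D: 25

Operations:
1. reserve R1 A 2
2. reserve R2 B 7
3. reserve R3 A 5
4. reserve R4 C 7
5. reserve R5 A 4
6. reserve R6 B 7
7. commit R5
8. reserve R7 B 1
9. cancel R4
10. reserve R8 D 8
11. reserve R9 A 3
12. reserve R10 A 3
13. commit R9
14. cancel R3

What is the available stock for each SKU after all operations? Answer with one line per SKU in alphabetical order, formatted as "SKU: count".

Answer: A: 35
B: 32
C: 47
D: 17

Derivation:
Step 1: reserve R1 A 2 -> on_hand[A=47 B=47 C=47 D=25] avail[A=45 B=47 C=47 D=25] open={R1}
Step 2: reserve R2 B 7 -> on_hand[A=47 B=47 C=47 D=25] avail[A=45 B=40 C=47 D=25] open={R1,R2}
Step 3: reserve R3 A 5 -> on_hand[A=47 B=47 C=47 D=25] avail[A=40 B=40 C=47 D=25] open={R1,R2,R3}
Step 4: reserve R4 C 7 -> on_hand[A=47 B=47 C=47 D=25] avail[A=40 B=40 C=40 D=25] open={R1,R2,R3,R4}
Step 5: reserve R5 A 4 -> on_hand[A=47 B=47 C=47 D=25] avail[A=36 B=40 C=40 D=25] open={R1,R2,R3,R4,R5}
Step 6: reserve R6 B 7 -> on_hand[A=47 B=47 C=47 D=25] avail[A=36 B=33 C=40 D=25] open={R1,R2,R3,R4,R5,R6}
Step 7: commit R5 -> on_hand[A=43 B=47 C=47 D=25] avail[A=36 B=33 C=40 D=25] open={R1,R2,R3,R4,R6}
Step 8: reserve R7 B 1 -> on_hand[A=43 B=47 C=47 D=25] avail[A=36 B=32 C=40 D=25] open={R1,R2,R3,R4,R6,R7}
Step 9: cancel R4 -> on_hand[A=43 B=47 C=47 D=25] avail[A=36 B=32 C=47 D=25] open={R1,R2,R3,R6,R7}
Step 10: reserve R8 D 8 -> on_hand[A=43 B=47 C=47 D=25] avail[A=36 B=32 C=47 D=17] open={R1,R2,R3,R6,R7,R8}
Step 11: reserve R9 A 3 -> on_hand[A=43 B=47 C=47 D=25] avail[A=33 B=32 C=47 D=17] open={R1,R2,R3,R6,R7,R8,R9}
Step 12: reserve R10 A 3 -> on_hand[A=43 B=47 C=47 D=25] avail[A=30 B=32 C=47 D=17] open={R1,R10,R2,R3,R6,R7,R8,R9}
Step 13: commit R9 -> on_hand[A=40 B=47 C=47 D=25] avail[A=30 B=32 C=47 D=17] open={R1,R10,R2,R3,R6,R7,R8}
Step 14: cancel R3 -> on_hand[A=40 B=47 C=47 D=25] avail[A=35 B=32 C=47 D=17] open={R1,R10,R2,R6,R7,R8}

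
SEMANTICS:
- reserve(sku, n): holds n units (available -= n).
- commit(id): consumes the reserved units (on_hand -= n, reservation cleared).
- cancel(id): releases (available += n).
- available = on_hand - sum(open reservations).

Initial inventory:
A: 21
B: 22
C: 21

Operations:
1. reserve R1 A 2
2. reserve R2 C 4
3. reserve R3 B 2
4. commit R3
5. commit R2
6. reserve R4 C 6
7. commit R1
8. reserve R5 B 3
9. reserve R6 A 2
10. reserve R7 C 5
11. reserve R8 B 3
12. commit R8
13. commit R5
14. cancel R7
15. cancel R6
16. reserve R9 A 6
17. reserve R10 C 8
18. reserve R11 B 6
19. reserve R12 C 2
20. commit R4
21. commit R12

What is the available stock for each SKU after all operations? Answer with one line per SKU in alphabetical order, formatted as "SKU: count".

Answer: A: 13
B: 8
C: 1

Derivation:
Step 1: reserve R1 A 2 -> on_hand[A=21 B=22 C=21] avail[A=19 B=22 C=21] open={R1}
Step 2: reserve R2 C 4 -> on_hand[A=21 B=22 C=21] avail[A=19 B=22 C=17] open={R1,R2}
Step 3: reserve R3 B 2 -> on_hand[A=21 B=22 C=21] avail[A=19 B=20 C=17] open={R1,R2,R3}
Step 4: commit R3 -> on_hand[A=21 B=20 C=21] avail[A=19 B=20 C=17] open={R1,R2}
Step 5: commit R2 -> on_hand[A=21 B=20 C=17] avail[A=19 B=20 C=17] open={R1}
Step 6: reserve R4 C 6 -> on_hand[A=21 B=20 C=17] avail[A=19 B=20 C=11] open={R1,R4}
Step 7: commit R1 -> on_hand[A=19 B=20 C=17] avail[A=19 B=20 C=11] open={R4}
Step 8: reserve R5 B 3 -> on_hand[A=19 B=20 C=17] avail[A=19 B=17 C=11] open={R4,R5}
Step 9: reserve R6 A 2 -> on_hand[A=19 B=20 C=17] avail[A=17 B=17 C=11] open={R4,R5,R6}
Step 10: reserve R7 C 5 -> on_hand[A=19 B=20 C=17] avail[A=17 B=17 C=6] open={R4,R5,R6,R7}
Step 11: reserve R8 B 3 -> on_hand[A=19 B=20 C=17] avail[A=17 B=14 C=6] open={R4,R5,R6,R7,R8}
Step 12: commit R8 -> on_hand[A=19 B=17 C=17] avail[A=17 B=14 C=6] open={R4,R5,R6,R7}
Step 13: commit R5 -> on_hand[A=19 B=14 C=17] avail[A=17 B=14 C=6] open={R4,R6,R7}
Step 14: cancel R7 -> on_hand[A=19 B=14 C=17] avail[A=17 B=14 C=11] open={R4,R6}
Step 15: cancel R6 -> on_hand[A=19 B=14 C=17] avail[A=19 B=14 C=11] open={R4}
Step 16: reserve R9 A 6 -> on_hand[A=19 B=14 C=17] avail[A=13 B=14 C=11] open={R4,R9}
Step 17: reserve R10 C 8 -> on_hand[A=19 B=14 C=17] avail[A=13 B=14 C=3] open={R10,R4,R9}
Step 18: reserve R11 B 6 -> on_hand[A=19 B=14 C=17] avail[A=13 B=8 C=3] open={R10,R11,R4,R9}
Step 19: reserve R12 C 2 -> on_hand[A=19 B=14 C=17] avail[A=13 B=8 C=1] open={R10,R11,R12,R4,R9}
Step 20: commit R4 -> on_hand[A=19 B=14 C=11] avail[A=13 B=8 C=1] open={R10,R11,R12,R9}
Step 21: commit R12 -> on_hand[A=19 B=14 C=9] avail[A=13 B=8 C=1] open={R10,R11,R9}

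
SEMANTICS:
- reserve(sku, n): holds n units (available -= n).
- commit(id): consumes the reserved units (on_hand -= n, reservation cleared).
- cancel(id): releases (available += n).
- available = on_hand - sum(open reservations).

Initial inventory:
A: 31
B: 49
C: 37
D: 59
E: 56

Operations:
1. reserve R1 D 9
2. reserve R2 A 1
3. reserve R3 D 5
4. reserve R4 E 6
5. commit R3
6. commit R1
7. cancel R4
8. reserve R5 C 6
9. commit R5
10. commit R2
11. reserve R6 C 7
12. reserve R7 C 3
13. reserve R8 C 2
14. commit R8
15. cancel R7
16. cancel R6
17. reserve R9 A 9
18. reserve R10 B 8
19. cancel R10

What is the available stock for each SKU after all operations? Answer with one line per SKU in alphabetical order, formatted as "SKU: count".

Step 1: reserve R1 D 9 -> on_hand[A=31 B=49 C=37 D=59 E=56] avail[A=31 B=49 C=37 D=50 E=56] open={R1}
Step 2: reserve R2 A 1 -> on_hand[A=31 B=49 C=37 D=59 E=56] avail[A=30 B=49 C=37 D=50 E=56] open={R1,R2}
Step 3: reserve R3 D 5 -> on_hand[A=31 B=49 C=37 D=59 E=56] avail[A=30 B=49 C=37 D=45 E=56] open={R1,R2,R3}
Step 4: reserve R4 E 6 -> on_hand[A=31 B=49 C=37 D=59 E=56] avail[A=30 B=49 C=37 D=45 E=50] open={R1,R2,R3,R4}
Step 5: commit R3 -> on_hand[A=31 B=49 C=37 D=54 E=56] avail[A=30 B=49 C=37 D=45 E=50] open={R1,R2,R4}
Step 6: commit R1 -> on_hand[A=31 B=49 C=37 D=45 E=56] avail[A=30 B=49 C=37 D=45 E=50] open={R2,R4}
Step 7: cancel R4 -> on_hand[A=31 B=49 C=37 D=45 E=56] avail[A=30 B=49 C=37 D=45 E=56] open={R2}
Step 8: reserve R5 C 6 -> on_hand[A=31 B=49 C=37 D=45 E=56] avail[A=30 B=49 C=31 D=45 E=56] open={R2,R5}
Step 9: commit R5 -> on_hand[A=31 B=49 C=31 D=45 E=56] avail[A=30 B=49 C=31 D=45 E=56] open={R2}
Step 10: commit R2 -> on_hand[A=30 B=49 C=31 D=45 E=56] avail[A=30 B=49 C=31 D=45 E=56] open={}
Step 11: reserve R6 C 7 -> on_hand[A=30 B=49 C=31 D=45 E=56] avail[A=30 B=49 C=24 D=45 E=56] open={R6}
Step 12: reserve R7 C 3 -> on_hand[A=30 B=49 C=31 D=45 E=56] avail[A=30 B=49 C=21 D=45 E=56] open={R6,R7}
Step 13: reserve R8 C 2 -> on_hand[A=30 B=49 C=31 D=45 E=56] avail[A=30 B=49 C=19 D=45 E=56] open={R6,R7,R8}
Step 14: commit R8 -> on_hand[A=30 B=49 C=29 D=45 E=56] avail[A=30 B=49 C=19 D=45 E=56] open={R6,R7}
Step 15: cancel R7 -> on_hand[A=30 B=49 C=29 D=45 E=56] avail[A=30 B=49 C=22 D=45 E=56] open={R6}
Step 16: cancel R6 -> on_hand[A=30 B=49 C=29 D=45 E=56] avail[A=30 B=49 C=29 D=45 E=56] open={}
Step 17: reserve R9 A 9 -> on_hand[A=30 B=49 C=29 D=45 E=56] avail[A=21 B=49 C=29 D=45 E=56] open={R9}
Step 18: reserve R10 B 8 -> on_hand[A=30 B=49 C=29 D=45 E=56] avail[A=21 B=41 C=29 D=45 E=56] open={R10,R9}
Step 19: cancel R10 -> on_hand[A=30 B=49 C=29 D=45 E=56] avail[A=21 B=49 C=29 D=45 E=56] open={R9}

Answer: A: 21
B: 49
C: 29
D: 45
E: 56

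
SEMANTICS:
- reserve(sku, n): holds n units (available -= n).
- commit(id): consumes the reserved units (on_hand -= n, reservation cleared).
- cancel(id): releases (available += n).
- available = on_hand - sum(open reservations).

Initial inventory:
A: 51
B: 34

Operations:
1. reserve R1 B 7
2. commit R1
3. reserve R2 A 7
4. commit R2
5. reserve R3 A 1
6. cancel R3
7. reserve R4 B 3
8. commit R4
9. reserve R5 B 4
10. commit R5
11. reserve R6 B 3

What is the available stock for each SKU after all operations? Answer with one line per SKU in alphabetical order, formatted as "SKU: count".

Answer: A: 44
B: 17

Derivation:
Step 1: reserve R1 B 7 -> on_hand[A=51 B=34] avail[A=51 B=27] open={R1}
Step 2: commit R1 -> on_hand[A=51 B=27] avail[A=51 B=27] open={}
Step 3: reserve R2 A 7 -> on_hand[A=51 B=27] avail[A=44 B=27] open={R2}
Step 4: commit R2 -> on_hand[A=44 B=27] avail[A=44 B=27] open={}
Step 5: reserve R3 A 1 -> on_hand[A=44 B=27] avail[A=43 B=27] open={R3}
Step 6: cancel R3 -> on_hand[A=44 B=27] avail[A=44 B=27] open={}
Step 7: reserve R4 B 3 -> on_hand[A=44 B=27] avail[A=44 B=24] open={R4}
Step 8: commit R4 -> on_hand[A=44 B=24] avail[A=44 B=24] open={}
Step 9: reserve R5 B 4 -> on_hand[A=44 B=24] avail[A=44 B=20] open={R5}
Step 10: commit R5 -> on_hand[A=44 B=20] avail[A=44 B=20] open={}
Step 11: reserve R6 B 3 -> on_hand[A=44 B=20] avail[A=44 B=17] open={R6}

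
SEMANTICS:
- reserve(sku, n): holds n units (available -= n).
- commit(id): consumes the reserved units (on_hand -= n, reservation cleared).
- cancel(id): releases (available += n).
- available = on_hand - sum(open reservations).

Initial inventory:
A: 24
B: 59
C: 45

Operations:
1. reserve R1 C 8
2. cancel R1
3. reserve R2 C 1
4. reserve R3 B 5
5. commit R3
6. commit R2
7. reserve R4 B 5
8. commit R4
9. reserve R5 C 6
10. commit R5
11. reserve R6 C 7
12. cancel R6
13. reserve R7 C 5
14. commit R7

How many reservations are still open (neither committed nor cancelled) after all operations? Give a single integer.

Answer: 0

Derivation:
Step 1: reserve R1 C 8 -> on_hand[A=24 B=59 C=45] avail[A=24 B=59 C=37] open={R1}
Step 2: cancel R1 -> on_hand[A=24 B=59 C=45] avail[A=24 B=59 C=45] open={}
Step 3: reserve R2 C 1 -> on_hand[A=24 B=59 C=45] avail[A=24 B=59 C=44] open={R2}
Step 4: reserve R3 B 5 -> on_hand[A=24 B=59 C=45] avail[A=24 B=54 C=44] open={R2,R3}
Step 5: commit R3 -> on_hand[A=24 B=54 C=45] avail[A=24 B=54 C=44] open={R2}
Step 6: commit R2 -> on_hand[A=24 B=54 C=44] avail[A=24 B=54 C=44] open={}
Step 7: reserve R4 B 5 -> on_hand[A=24 B=54 C=44] avail[A=24 B=49 C=44] open={R4}
Step 8: commit R4 -> on_hand[A=24 B=49 C=44] avail[A=24 B=49 C=44] open={}
Step 9: reserve R5 C 6 -> on_hand[A=24 B=49 C=44] avail[A=24 B=49 C=38] open={R5}
Step 10: commit R5 -> on_hand[A=24 B=49 C=38] avail[A=24 B=49 C=38] open={}
Step 11: reserve R6 C 7 -> on_hand[A=24 B=49 C=38] avail[A=24 B=49 C=31] open={R6}
Step 12: cancel R6 -> on_hand[A=24 B=49 C=38] avail[A=24 B=49 C=38] open={}
Step 13: reserve R7 C 5 -> on_hand[A=24 B=49 C=38] avail[A=24 B=49 C=33] open={R7}
Step 14: commit R7 -> on_hand[A=24 B=49 C=33] avail[A=24 B=49 C=33] open={}
Open reservations: [] -> 0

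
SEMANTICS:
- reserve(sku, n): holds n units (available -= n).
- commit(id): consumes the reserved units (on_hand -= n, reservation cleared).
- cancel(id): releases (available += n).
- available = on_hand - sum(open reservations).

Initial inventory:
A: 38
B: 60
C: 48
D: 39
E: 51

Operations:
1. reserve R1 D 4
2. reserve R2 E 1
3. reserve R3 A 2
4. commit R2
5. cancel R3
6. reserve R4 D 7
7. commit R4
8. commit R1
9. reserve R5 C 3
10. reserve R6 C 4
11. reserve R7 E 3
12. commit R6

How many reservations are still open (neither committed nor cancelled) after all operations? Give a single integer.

Step 1: reserve R1 D 4 -> on_hand[A=38 B=60 C=48 D=39 E=51] avail[A=38 B=60 C=48 D=35 E=51] open={R1}
Step 2: reserve R2 E 1 -> on_hand[A=38 B=60 C=48 D=39 E=51] avail[A=38 B=60 C=48 D=35 E=50] open={R1,R2}
Step 3: reserve R3 A 2 -> on_hand[A=38 B=60 C=48 D=39 E=51] avail[A=36 B=60 C=48 D=35 E=50] open={R1,R2,R3}
Step 4: commit R2 -> on_hand[A=38 B=60 C=48 D=39 E=50] avail[A=36 B=60 C=48 D=35 E=50] open={R1,R3}
Step 5: cancel R3 -> on_hand[A=38 B=60 C=48 D=39 E=50] avail[A=38 B=60 C=48 D=35 E=50] open={R1}
Step 6: reserve R4 D 7 -> on_hand[A=38 B=60 C=48 D=39 E=50] avail[A=38 B=60 C=48 D=28 E=50] open={R1,R4}
Step 7: commit R4 -> on_hand[A=38 B=60 C=48 D=32 E=50] avail[A=38 B=60 C=48 D=28 E=50] open={R1}
Step 8: commit R1 -> on_hand[A=38 B=60 C=48 D=28 E=50] avail[A=38 B=60 C=48 D=28 E=50] open={}
Step 9: reserve R5 C 3 -> on_hand[A=38 B=60 C=48 D=28 E=50] avail[A=38 B=60 C=45 D=28 E=50] open={R5}
Step 10: reserve R6 C 4 -> on_hand[A=38 B=60 C=48 D=28 E=50] avail[A=38 B=60 C=41 D=28 E=50] open={R5,R6}
Step 11: reserve R7 E 3 -> on_hand[A=38 B=60 C=48 D=28 E=50] avail[A=38 B=60 C=41 D=28 E=47] open={R5,R6,R7}
Step 12: commit R6 -> on_hand[A=38 B=60 C=44 D=28 E=50] avail[A=38 B=60 C=41 D=28 E=47] open={R5,R7}
Open reservations: ['R5', 'R7'] -> 2

Answer: 2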